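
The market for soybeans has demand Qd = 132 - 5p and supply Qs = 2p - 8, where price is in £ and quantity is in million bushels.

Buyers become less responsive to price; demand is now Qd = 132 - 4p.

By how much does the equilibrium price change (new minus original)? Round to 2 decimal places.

Initially, 132 - 5p = 2p - 8, so 140 = 7p and p = 20, Q = 32.
With the change applied: demand Qd = 132 - 4p, supply Qs = 2p - 8.
New equilibrium: 132 - 4p = 2p - 8 ⇒ 140 = 6p ⇒ p = 70/3 ≈ 23.3333, Q = 116/3 ≈ 38.6667.
Δp = 23.3333 − 20 = +3.33.

+3.33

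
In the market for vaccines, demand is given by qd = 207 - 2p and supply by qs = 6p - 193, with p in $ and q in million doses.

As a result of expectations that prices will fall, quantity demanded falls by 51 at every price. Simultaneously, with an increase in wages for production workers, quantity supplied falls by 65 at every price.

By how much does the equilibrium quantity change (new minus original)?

-54.5

Original equilibrium: 207 - 2p = 6p - 193 gives 400 = 8p, so p = 50 and q = 107.
The new curves are qd = 156 - 2p (demand) and qs = 6p - 258 (supply).
Clearing the new market: 156 - 2p = 6p - 258, so p = 51.75 and q = 52.5.
Δq = 52.5 − 107 = -54.5.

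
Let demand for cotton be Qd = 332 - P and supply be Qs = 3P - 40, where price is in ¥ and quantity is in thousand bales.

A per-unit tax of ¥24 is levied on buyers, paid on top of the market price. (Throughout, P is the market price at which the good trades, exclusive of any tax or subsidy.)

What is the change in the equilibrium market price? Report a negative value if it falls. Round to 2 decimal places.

-6.00

Initially, 332 - P = 3P - 40, so 372 = 4P and P = 93, Q = 239.
Since buyers pay the price plus the tax, the effective demand curve becomes Qd = 308 - P.
Setting them equal: 308 - P = 3P - 40 → 348 = 4P, so P = 87 and Q = 221.
ΔP = 87 − 93 = -6.00.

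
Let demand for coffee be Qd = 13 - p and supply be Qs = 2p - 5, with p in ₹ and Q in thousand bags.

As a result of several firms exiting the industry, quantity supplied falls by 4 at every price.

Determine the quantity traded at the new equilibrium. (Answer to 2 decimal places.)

Solve the original market: 13 - p = 2p - 5, hence p = 6 and Q = 7.
The shock moves the curves to Qd = 13 - p and Qs = 2p - 9.
Clearing the new market: 13 - p = 2p - 9, so p = 22/3 ≈ 7.3333 and Q = 17/3 ≈ 5.6667.

5.67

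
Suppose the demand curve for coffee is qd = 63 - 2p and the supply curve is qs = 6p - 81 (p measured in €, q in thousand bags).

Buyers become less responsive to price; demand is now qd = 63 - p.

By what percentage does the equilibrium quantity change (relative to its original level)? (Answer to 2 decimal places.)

+57.14

Solve the original market: 63 - 2p = 6p - 81, hence p = 18 and q = 27.
After the shift, demand is qd = 63 - p and supply is qs = 6p - 81.
New equilibrium: 63 - p = 6p - 81 ⇒ 144 = 7p ⇒ p = 144/7 ≈ 20.5714, q = 297/7 ≈ 42.4286.
%Δq = (42.4286 − 27) / 27 × 100 = +57.14%.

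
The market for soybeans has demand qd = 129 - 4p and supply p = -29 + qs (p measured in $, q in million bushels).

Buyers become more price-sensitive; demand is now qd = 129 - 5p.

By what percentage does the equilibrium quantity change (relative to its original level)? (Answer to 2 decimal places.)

Initially, 129 - 4p = p + 29, so 100 = 5p and p = 20, q = 49.
The new curves are qd = 129 - 5p (demand) and qs = p + 29 (supply).
Setting them equal: 129 - 5p = p + 29 → 100 = 6p, so p = 50/3 ≈ 16.6667 and q = 137/3 ≈ 45.6667.
%Δq = (45.6667 − 49) / 49 × 100 = -6.80%.

-6.80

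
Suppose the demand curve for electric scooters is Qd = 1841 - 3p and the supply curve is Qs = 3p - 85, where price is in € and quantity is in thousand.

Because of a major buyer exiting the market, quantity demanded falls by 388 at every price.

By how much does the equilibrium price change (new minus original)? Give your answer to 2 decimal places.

Initially, 1841 - 3p = 3p - 85, so 1926 = 6p and p = 321, Q = 878.
With the change applied: demand Qd = 1453 - 3p, supply Qs = 3p - 85.
New equilibrium: 1453 - 3p = 3p - 85 ⇒ 1538 = 6p ⇒ p = 769/3 ≈ 256.3333, Q = 684.
Δp = 256.3333 − 321 = -64.67.

-64.67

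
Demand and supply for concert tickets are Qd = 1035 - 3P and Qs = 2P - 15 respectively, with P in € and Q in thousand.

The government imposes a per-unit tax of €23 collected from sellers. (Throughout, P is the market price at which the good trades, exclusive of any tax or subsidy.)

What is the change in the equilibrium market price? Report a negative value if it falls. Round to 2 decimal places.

Solve the original market: 1035 - 3P = 2P - 15, hence P = 210 and Q = 405.
Since sellers keep the price net of the tax, the effective supply curve becomes Qs = 2P - 61.
Setting them equal: 1035 - 3P = 2P - 61 → 1096 = 5P, so P = 219.2 and Q = 377.4.
ΔP = 219.2 − 210 = +9.20.

+9.20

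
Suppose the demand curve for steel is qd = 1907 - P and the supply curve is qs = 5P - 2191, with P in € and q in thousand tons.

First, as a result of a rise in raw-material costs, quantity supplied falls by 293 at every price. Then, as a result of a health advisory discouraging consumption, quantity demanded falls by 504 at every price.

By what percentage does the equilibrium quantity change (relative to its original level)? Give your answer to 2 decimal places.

-38.30

Before the shock: 1907 - P = 5P - 2191 ⇒ 4098 = 6P ⇒ P = 683, q = 1224.
The new curves are qd = 1403 - P (demand) and qs = 5P - 2484 (supply).
Setting them equal: 1403 - P = 5P - 2484 → 3887 = 6P, so P = 3887/6 ≈ 647.8333 and q = 4531/6 ≈ 755.1667.
%Δq = (755.1667 − 1224) / 1224 × 100 = -38.30%.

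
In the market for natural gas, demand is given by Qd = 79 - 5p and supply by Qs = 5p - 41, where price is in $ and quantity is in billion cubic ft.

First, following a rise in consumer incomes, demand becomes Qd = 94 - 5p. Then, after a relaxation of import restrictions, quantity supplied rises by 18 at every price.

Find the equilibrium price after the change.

Initially, 79 - 5p = 5p - 41, so 120 = 10p and p = 12, Q = 19.
The new curves are Qd = 94 - 5p (demand) and Qs = 5p - 23 (supply).
Setting them equal: 94 - 5p = 5p - 23 → 117 = 10p, so p = 11.7 and Q = 35.5.

11.7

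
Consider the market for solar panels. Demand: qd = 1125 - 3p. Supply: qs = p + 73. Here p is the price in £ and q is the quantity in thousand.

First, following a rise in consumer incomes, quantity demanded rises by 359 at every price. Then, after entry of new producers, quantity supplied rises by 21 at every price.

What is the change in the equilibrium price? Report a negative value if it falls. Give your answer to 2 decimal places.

Initially, 1125 - 3p = p + 73, so 1052 = 4p and p = 263, q = 336.
With the change applied: demand qd = 1484 - 3p, supply qs = p + 94.
Clearing the new market: 1484 - 3p = p + 94, so p = 347.5 and q = 441.5.
Δp = 347.5 − 263 = +84.50.

+84.50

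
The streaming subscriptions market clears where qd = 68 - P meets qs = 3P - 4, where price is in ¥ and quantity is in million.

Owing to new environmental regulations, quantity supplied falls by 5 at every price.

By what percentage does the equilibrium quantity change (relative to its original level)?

-2.5

Solve the original market: 68 - P = 3P - 4, hence P = 18 and q = 50.
After the shift, demand is qd = 68 - P and supply is qs = 3P - 9.
Equate the new curves: 68 - P = 3P - 9, giving 77 = 4P, P = 19.25, q = 48.75.
%Δq = (48.75 − 50) / 50 × 100 = -2.5%.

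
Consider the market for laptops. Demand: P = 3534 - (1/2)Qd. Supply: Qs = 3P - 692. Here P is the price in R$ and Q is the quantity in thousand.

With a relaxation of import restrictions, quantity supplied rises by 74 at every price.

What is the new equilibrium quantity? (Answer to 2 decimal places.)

3993.60

Solve the original market: 7068 - 2P = 3P - 692, hence P = 1552 and Q = 3964.
The new curves are Qd = 7068 - 2P (demand) and Qs = 3P - 618 (supply).
Equate the new curves: 7068 - 2P = 3P - 618, giving 7686 = 5P, P = 1537.2, Q = 3993.6.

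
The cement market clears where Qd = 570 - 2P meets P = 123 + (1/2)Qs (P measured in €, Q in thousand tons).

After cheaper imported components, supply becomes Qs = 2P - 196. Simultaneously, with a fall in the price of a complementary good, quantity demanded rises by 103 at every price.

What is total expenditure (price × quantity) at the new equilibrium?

51814.125

Original equilibrium: 570 - 2P = 2P - 246 gives 816 = 4P, so P = 204 and Q = 162.
The shock moves the curves to Qd = 673 - 2P and Qs = 2P - 196.
Setting them equal: 673 - 2P = 2P - 196 → 869 = 4P, so P = 217.25 and Q = 238.5.
New expenditure = 217.25 × 238.5 = 51814.125.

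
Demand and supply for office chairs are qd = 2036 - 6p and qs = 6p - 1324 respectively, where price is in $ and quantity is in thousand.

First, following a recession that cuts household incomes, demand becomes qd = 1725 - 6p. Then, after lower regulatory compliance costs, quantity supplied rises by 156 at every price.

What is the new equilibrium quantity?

Solve the original market: 2036 - 6p = 6p - 1324, hence p = 280 and q = 356.
The new curves are qd = 1725 - 6p (demand) and qs = 6p - 1168 (supply).
Setting them equal: 1725 - 6p = 6p - 1168 → 2893 = 12p, so p = 2893/12 ≈ 241.0833 and q = 278.5.

278.5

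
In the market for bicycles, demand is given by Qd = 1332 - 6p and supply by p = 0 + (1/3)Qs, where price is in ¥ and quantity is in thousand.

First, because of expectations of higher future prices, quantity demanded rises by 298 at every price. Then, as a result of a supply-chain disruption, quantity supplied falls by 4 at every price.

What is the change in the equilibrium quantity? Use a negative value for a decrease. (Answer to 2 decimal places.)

+96.67

Original equilibrium: 1332 - 6p = 3p gives 1332 = 9p, so p = 148 and Q = 444.
With the change applied: demand Qd = 1630 - 6p, supply Qs = 3p - 4.
Clearing the new market: 1630 - 6p = 3p - 4, so p = 1634/9 ≈ 181.5556 and Q = 1622/3 ≈ 540.6667.
ΔQ = 540.6667 − 444 = +96.67.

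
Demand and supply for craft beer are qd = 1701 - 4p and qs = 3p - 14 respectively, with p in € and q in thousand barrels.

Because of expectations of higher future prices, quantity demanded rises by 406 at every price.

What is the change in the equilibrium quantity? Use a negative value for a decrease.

Original equilibrium: 1701 - 4p = 3p - 14 gives 1715 = 7p, so p = 245 and q = 721.
After the shift, demand is qd = 2107 - 4p and supply is qs = 3p - 14.
New equilibrium: 2107 - 4p = 3p - 14 ⇒ 2121 = 7p ⇒ p = 303, q = 895.
Δq = 895 − 721 = +174.

+174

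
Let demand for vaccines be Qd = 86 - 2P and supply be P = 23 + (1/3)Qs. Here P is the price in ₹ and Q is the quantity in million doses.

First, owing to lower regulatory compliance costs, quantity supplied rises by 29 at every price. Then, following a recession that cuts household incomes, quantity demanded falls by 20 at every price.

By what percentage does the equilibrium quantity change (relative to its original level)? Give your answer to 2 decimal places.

-1.67

Initially, 86 - 2P = 3P - 69, so 155 = 5P and P = 31, Q = 24.
After the shift, demand is Qd = 66 - 2P and supply is Qs = 3P - 40.
Clearing the new market: 66 - 2P = 3P - 40, so P = 21.2 and Q = 23.6.
%ΔQ = (23.6 − 24) / 24 × 100 = -1.67%.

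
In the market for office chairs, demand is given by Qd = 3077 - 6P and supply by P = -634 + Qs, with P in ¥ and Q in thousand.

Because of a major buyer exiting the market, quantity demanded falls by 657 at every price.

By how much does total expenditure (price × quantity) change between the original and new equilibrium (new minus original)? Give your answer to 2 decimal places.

-116208.55

Initially, 3077 - 6P = P + 634, so 2443 = 7P and P = 349, Q = 983.
With the change applied: demand Qd = 2420 - 6P, supply Qs = P + 634.
Setting them equal: 2420 - 6P = P + 634 → 1786 = 7P, so P = 1786/7 ≈ 255.1429 and Q = 6224/7 ≈ 889.1429.
Expenditure moves from 349×983 = 343067 to 255.1429×889.1429 = 226858.4490; change = -116208.55.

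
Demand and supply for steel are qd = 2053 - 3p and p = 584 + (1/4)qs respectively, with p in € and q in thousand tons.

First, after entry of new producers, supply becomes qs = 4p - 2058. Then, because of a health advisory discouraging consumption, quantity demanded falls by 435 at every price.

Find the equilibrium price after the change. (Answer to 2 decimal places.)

Solve the original market: 2053 - 3p = 4p - 2336, hence p = 627 and q = 172.
The shock moves the curves to qd = 1618 - 3p and qs = 4p - 2058.
Clearing the new market: 1618 - 3p = 4p - 2058, so p = 3676/7 ≈ 525.1429 and q = 298/7 ≈ 42.5714.

525.14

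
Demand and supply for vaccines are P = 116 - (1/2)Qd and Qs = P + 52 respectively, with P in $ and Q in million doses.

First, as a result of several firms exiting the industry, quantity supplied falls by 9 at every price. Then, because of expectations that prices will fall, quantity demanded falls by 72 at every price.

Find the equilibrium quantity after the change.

82

Original equilibrium: 232 - 2P = P + 52 gives 180 = 3P, so P = 60 and Q = 112.
The shock moves the curves to Qd = 160 - 2P and Qs = P + 43.
New equilibrium: 160 - 2P = P + 43 ⇒ 117 = 3P ⇒ P = 39, Q = 82.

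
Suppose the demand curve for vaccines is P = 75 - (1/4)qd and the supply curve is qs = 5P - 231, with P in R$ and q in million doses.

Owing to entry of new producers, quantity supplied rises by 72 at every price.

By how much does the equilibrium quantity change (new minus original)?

+32

Original equilibrium: 300 - 4P = 5P - 231 gives 531 = 9P, so P = 59 and q = 64.
After the shift, demand is qd = 300 - 4P and supply is qs = 5P - 159.
Clearing the new market: 300 - 4P = 5P - 159, so P = 51 and q = 96.
Δq = 96 − 64 = +32.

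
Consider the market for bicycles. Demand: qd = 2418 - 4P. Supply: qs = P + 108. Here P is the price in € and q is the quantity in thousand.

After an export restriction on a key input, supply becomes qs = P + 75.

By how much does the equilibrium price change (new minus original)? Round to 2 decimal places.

+6.60

Solve the original market: 2418 - 4P = P + 108, hence P = 462 and q = 570.
The new curves are qd = 2418 - 4P (demand) and qs = P + 75 (supply).
Clearing the new market: 2418 - 4P = P + 75, so P = 468.6 and q = 543.6.
ΔP = 468.6 − 462 = +6.60.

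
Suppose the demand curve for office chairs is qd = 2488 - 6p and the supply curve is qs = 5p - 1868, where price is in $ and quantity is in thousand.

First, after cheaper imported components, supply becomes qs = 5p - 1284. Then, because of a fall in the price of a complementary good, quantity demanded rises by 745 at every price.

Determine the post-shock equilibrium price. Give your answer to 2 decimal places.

410.64

Solve the original market: 2488 - 6p = 5p - 1868, hence p = 396 and q = 112.
The shock moves the curves to qd = 3233 - 6p and qs = 5p - 1284.
New equilibrium: 3233 - 6p = 5p - 1284 ⇒ 4517 = 11p ⇒ p = 4517/11 ≈ 410.6364, q = 8461/11 ≈ 769.1818.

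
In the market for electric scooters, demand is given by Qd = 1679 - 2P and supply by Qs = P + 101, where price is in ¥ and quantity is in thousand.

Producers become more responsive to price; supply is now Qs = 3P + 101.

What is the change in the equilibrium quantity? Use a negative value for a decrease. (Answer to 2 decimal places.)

Original equilibrium: 1679 - 2P = P + 101 gives 1578 = 3P, so P = 526 and Q = 627.
With the change applied: demand Qd = 1679 - 2P, supply Qs = 3P + 101.
Equate the new curves: 1679 - 2P = 3P + 101, giving 1578 = 5P, P = 315.6, Q = 1047.8.
ΔQ = 1047.8 − 627 = +420.80.

+420.80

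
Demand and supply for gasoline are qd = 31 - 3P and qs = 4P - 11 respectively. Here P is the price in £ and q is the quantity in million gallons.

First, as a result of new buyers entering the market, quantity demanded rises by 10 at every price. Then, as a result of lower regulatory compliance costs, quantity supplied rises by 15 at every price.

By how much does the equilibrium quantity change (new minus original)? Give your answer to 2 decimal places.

Original equilibrium: 31 - 3P = 4P - 11 gives 42 = 7P, so P = 6 and q = 13.
With the change applied: demand qd = 41 - 3P, supply qs = 4P + 4.
Equate the new curves: 41 - 3P = 4P + 4, giving 37 = 7P, P = 37/7 ≈ 5.2857, q = 176/7 ≈ 25.1429.
Δq = 25.1429 − 13 = +12.14.

+12.14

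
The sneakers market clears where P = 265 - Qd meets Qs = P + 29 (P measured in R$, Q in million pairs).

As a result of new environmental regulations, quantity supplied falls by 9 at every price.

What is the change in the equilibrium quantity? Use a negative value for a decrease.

-4.5

Solve the original market: 265 - P = P + 29, hence P = 118 and Q = 147.
The shock moves the curves to Qd = 265 - P and Qs = P + 20.
Setting them equal: 265 - P = P + 20 → 245 = 2P, so P = 122.5 and Q = 142.5.
ΔQ = 142.5 − 147 = -4.5.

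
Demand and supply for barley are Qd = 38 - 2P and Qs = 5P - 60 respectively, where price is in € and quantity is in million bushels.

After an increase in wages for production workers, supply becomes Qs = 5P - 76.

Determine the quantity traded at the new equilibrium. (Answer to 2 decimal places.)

Initially, 38 - 2P = 5P - 60, so 98 = 7P and P = 14, Q = 10.
With the change applied: demand Qd = 38 - 2P, supply Qs = 5P - 76.
New equilibrium: 38 - 2P = 5P - 76 ⇒ 114 = 7P ⇒ P = 114/7 ≈ 16.2857, Q = 38/7 ≈ 5.4286.

5.43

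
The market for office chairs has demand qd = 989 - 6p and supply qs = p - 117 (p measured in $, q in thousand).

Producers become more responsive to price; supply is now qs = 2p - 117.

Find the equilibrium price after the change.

Solve the original market: 989 - 6p = p - 117, hence p = 158 and q = 41.
With the change applied: demand qd = 989 - 6p, supply qs = 2p - 117.
Equate the new curves: 989 - 6p = 2p - 117, giving 1106 = 8p, p = 138.25, q = 159.5.

138.25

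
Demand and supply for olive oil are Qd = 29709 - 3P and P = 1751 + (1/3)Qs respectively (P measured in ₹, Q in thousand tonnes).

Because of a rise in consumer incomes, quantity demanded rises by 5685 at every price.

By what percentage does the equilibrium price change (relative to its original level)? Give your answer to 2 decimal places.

+16.26

Original equilibrium: 29709 - 3P = 3P - 5253 gives 34962 = 6P, so P = 5827 and Q = 12228.
With the change applied: demand Qd = 35394 - 3P, supply Qs = 3P - 5253.
Equate the new curves: 35394 - 3P = 3P - 5253, giving 40647 = 6P, P = 6774.5, Q = 15070.5.
%ΔP = (6774.5 − 5827) / 5827 × 100 = +16.26%.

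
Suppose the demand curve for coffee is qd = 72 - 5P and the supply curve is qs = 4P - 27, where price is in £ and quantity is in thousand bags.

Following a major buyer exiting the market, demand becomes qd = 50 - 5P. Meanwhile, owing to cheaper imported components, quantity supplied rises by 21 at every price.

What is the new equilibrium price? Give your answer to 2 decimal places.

6.22

Before the shock: 72 - 5P = 4P - 27 ⇒ 99 = 9P ⇒ P = 11, q = 17.
After the shift, demand is qd = 50 - 5P and supply is qs = 4P - 6.
Clearing the new market: 50 - 5P = 4P - 6, so P = 56/9 ≈ 6.2222 and q = 170/9 ≈ 18.8889.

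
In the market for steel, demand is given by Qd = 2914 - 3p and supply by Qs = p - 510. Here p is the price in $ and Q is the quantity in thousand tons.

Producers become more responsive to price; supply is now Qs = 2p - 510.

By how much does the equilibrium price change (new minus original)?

-171.2

Original equilibrium: 2914 - 3p = p - 510 gives 3424 = 4p, so p = 856 and Q = 346.
After the shift, demand is Qd = 2914 - 3p and supply is Qs = 2p - 510.
New equilibrium: 2914 - 3p = 2p - 510 ⇒ 3424 = 5p ⇒ p = 684.8, Q = 859.6.
Δp = 684.8 − 856 = -171.2.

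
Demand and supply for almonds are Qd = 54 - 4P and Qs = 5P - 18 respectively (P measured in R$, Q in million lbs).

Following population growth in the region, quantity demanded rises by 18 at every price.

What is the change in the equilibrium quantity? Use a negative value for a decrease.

Original equilibrium: 54 - 4P = 5P - 18 gives 72 = 9P, so P = 8 and Q = 22.
With the change applied: demand Qd = 72 - 4P, supply Qs = 5P - 18.
Clearing the new market: 72 - 4P = 5P - 18, so P = 10 and Q = 32.
ΔQ = 32 − 22 = +10.

+10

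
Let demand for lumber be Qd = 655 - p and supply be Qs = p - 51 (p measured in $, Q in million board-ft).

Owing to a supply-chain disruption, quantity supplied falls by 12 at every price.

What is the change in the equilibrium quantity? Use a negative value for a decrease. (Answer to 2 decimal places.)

-6.00

Before the shock: 655 - p = p - 51 ⇒ 706 = 2p ⇒ p = 353, Q = 302.
After the shift, demand is Qd = 655 - p and supply is Qs = p - 63.
Equate the new curves: 655 - p = p - 63, giving 718 = 2p, p = 359, Q = 296.
ΔQ = 296 − 302 = -6.00.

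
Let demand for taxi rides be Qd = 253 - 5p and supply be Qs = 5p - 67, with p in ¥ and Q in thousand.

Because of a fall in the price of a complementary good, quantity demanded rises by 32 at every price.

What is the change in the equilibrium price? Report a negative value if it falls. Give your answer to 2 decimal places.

+3.20

Original equilibrium: 253 - 5p = 5p - 67 gives 320 = 10p, so p = 32 and Q = 93.
The new curves are Qd = 285 - 5p (demand) and Qs = 5p - 67 (supply).
Setting them equal: 285 - 5p = 5p - 67 → 352 = 10p, so p = 35.2 and Q = 109.
Δp = 35.2 − 32 = +3.20.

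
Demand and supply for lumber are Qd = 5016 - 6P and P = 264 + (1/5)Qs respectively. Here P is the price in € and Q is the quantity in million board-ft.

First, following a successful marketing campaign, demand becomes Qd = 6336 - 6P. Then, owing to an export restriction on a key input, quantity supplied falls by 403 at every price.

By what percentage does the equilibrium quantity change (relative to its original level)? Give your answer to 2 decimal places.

Initially, 5016 - 6P = 5P - 1320, so 6336 = 11P and P = 576, Q = 1560.
After the shift, demand is Qd = 6336 - 6P and supply is Qs = 5P - 1723.
Setting them equal: 6336 - 6P = 5P - 1723 → 8059 = 11P, so P = 8059/11 ≈ 732.6364 and Q = 21342/11 ≈ 1940.1818.
%ΔQ = (1940.1818 − 1560) / 1560 × 100 = +24.37%.

+24.37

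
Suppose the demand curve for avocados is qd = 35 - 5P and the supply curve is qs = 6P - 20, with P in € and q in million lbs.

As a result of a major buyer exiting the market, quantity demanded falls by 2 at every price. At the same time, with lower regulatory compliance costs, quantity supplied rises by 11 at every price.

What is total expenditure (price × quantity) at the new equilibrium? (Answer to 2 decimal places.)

53.11

Initially, 35 - 5P = 6P - 20, so 55 = 11P and P = 5, q = 10.
The new curves are qd = 33 - 5P (demand) and qs = 6P - 9 (supply).
Equate the new curves: 33 - 5P = 6P - 9, giving 42 = 11P, P = 42/11 ≈ 3.8182, q = 153/11 ≈ 13.9091.
New expenditure = 3.8182 × 13.9091 = 53.11.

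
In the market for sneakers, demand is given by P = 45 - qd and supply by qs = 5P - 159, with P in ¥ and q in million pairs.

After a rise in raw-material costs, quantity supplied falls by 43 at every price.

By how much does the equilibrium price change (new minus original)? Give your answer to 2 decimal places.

Solve the original market: 45 - P = 5P - 159, hence P = 34 and q = 11.
The shock moves the curves to qd = 45 - P and qs = 5P - 202.
Clearing the new market: 45 - P = 5P - 202, so P = 247/6 ≈ 41.1667 and q = 23/6 ≈ 3.8333.
ΔP = 41.1667 − 34 = +7.17.

+7.17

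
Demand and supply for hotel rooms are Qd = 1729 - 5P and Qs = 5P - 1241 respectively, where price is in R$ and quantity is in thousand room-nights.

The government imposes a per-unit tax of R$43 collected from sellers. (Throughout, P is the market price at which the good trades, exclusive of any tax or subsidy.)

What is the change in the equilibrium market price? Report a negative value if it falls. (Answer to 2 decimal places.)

Original equilibrium: 1729 - 5P = 5P - 1241 gives 2970 = 10P, so P = 297 and Q = 244.
Since sellers keep the price net of the tax, the effective supply curve becomes Qs = 5P - 1456.
Clearing the new market: 1729 - 5P = 5P - 1456, so P = 318.5 and Q = 136.5.
ΔP = 318.5 − 297 = +21.50.

+21.50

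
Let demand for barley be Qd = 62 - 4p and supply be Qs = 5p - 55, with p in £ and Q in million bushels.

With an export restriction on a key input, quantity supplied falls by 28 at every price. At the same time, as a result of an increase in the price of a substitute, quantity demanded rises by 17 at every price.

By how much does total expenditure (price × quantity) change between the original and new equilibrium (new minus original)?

-4

Solve the original market: 62 - 4p = 5p - 55, hence p = 13 and Q = 10.
With the change applied: demand Qd = 79 - 4p, supply Qs = 5p - 83.
New equilibrium: 79 - 4p = 5p - 83 ⇒ 162 = 9p ⇒ p = 18, Q = 7.
Expenditure moves from 13×10 = 130 to 18×7 = 126; change = -4.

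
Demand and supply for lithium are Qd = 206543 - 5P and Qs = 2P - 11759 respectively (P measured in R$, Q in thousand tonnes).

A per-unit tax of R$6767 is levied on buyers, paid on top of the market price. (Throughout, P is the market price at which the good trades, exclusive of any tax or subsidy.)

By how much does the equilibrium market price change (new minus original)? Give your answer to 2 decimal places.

Original equilibrium: 206543 - 5P = 2P - 11759 gives 218302 = 7P, so P = 31186 and Q = 50613.
Since buyers pay the price plus the tax, the effective demand curve becomes Qd = 172708 - 5P.
New equilibrium: 172708 - 5P = 2P - 11759 ⇒ 184467 = 7P ⇒ P = 184467/7 ≈ 26352.4286, Q = 286621/7 ≈ 40945.8571.
ΔP = 26352.4286 − 31186 = -4833.57.

-4833.57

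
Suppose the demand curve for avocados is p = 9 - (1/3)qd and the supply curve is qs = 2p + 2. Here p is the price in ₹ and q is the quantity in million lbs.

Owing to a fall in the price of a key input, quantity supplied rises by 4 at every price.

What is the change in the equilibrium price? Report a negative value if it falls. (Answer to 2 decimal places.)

Initially, 27 - 3p = 2p + 2, so 25 = 5p and p = 5, q = 12.
After the shift, demand is qd = 27 - 3p and supply is qs = 2p + 6.
New equilibrium: 27 - 3p = 2p + 6 ⇒ 21 = 5p ⇒ p = 4.2, q = 14.4.
Δp = 4.2 − 5 = -0.80.

-0.80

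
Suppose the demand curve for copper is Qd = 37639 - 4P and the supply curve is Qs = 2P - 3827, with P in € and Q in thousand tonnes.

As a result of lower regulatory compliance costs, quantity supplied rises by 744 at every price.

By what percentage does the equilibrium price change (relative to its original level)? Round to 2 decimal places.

Solve the original market: 37639 - 4P = 2P - 3827, hence P = 6911 and Q = 9995.
After the shift, demand is Qd = 37639 - 4P and supply is Qs = 2P - 3083.
Equate the new curves: 37639 - 4P = 2P - 3083, giving 40722 = 6P, P = 6787, Q = 10491.
%ΔP = (6787 − 6911) / 6911 × 100 = -1.79%.

-1.79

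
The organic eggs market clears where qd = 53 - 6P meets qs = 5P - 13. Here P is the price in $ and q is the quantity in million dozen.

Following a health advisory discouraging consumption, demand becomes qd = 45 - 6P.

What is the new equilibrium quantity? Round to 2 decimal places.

Initially, 53 - 6P = 5P - 13, so 66 = 11P and P = 6, q = 17.
After the shift, demand is qd = 45 - 6P and supply is qs = 5P - 13.
Clearing the new market: 45 - 6P = 5P - 13, so P = 58/11 ≈ 5.2727 and q = 147/11 ≈ 13.3636.

13.36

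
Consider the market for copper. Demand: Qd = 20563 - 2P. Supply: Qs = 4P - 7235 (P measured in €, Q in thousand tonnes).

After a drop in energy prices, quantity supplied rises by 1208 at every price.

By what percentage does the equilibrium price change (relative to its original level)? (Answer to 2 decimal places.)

-4.35

Solve the original market: 20563 - 2P = 4P - 7235, hence P = 4633 and Q = 11297.
With the change applied: demand Qd = 20563 - 2P, supply Qs = 4P - 6027.
Setting them equal: 20563 - 2P = 4P - 6027 → 26590 = 6P, so P = 13295/3 ≈ 4431.6667 and Q = 35099/3 ≈ 11699.6667.
%ΔP = (4431.6667 − 4633) / 4633 × 100 = -4.35%.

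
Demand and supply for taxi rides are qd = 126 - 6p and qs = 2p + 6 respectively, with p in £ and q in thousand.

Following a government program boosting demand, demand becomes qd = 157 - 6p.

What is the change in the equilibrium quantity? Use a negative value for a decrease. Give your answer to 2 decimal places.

Original equilibrium: 126 - 6p = 2p + 6 gives 120 = 8p, so p = 15 and q = 36.
After the shift, demand is qd = 157 - 6p and supply is qs = 2p + 6.
Clearing the new market: 157 - 6p = 2p + 6, so p = 18.875 and q = 43.75.
Δq = 43.75 − 36 = +7.75.

+7.75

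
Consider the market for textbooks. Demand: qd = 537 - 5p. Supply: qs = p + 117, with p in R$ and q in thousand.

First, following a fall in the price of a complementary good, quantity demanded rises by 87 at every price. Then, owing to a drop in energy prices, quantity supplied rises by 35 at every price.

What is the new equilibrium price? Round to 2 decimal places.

78.67

Initially, 537 - 5p = p + 117, so 420 = 6p and p = 70, q = 187.
After the shift, demand is qd = 624 - 5p and supply is qs = p + 152.
Equate the new curves: 624 - 5p = p + 152, giving 472 = 6p, p = 236/3 ≈ 78.6667, q = 692/3 ≈ 230.6667.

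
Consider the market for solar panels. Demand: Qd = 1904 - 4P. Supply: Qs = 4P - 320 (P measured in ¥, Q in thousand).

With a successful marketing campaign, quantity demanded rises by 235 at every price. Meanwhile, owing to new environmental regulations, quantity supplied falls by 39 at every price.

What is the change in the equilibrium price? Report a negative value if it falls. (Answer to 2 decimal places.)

Solve the original market: 1904 - 4P = 4P - 320, hence P = 278 and Q = 792.
The new curves are Qd = 2139 - 4P (demand) and Qs = 4P - 359 (supply).
Equate the new curves: 2139 - 4P = 4P - 359, giving 2498 = 8P, P = 312.25, Q = 890.
ΔP = 312.25 − 278 = +34.25.

+34.25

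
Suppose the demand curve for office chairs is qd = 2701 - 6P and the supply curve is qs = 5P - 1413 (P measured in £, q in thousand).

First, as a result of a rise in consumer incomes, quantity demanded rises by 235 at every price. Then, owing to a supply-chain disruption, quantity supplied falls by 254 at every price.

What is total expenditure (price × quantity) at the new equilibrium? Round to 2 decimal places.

177957.31

Original equilibrium: 2701 - 6P = 5P - 1413 gives 4114 = 11P, so P = 374 and q = 457.
The new curves are qd = 2936 - 6P (demand) and qs = 5P - 1667 (supply).
New equilibrium: 2936 - 6P = 5P - 1667 ⇒ 4603 = 11P ⇒ P = 4603/11 ≈ 418.4545, q = 4678/11 ≈ 425.2727.
New expenditure = 418.4545 × 425.2727 = 177957.31.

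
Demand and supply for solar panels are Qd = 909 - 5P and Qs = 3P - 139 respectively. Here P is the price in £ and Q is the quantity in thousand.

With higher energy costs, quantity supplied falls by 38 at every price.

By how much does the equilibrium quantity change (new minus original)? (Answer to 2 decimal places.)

-23.75

Initially, 909 - 5P = 3P - 139, so 1048 = 8P and P = 131, Q = 254.
The shock moves the curves to Qd = 909 - 5P and Qs = 3P - 177.
Setting them equal: 909 - 5P = 3P - 177 → 1086 = 8P, so P = 135.75 and Q = 230.25.
ΔQ = 230.25 − 254 = -23.75.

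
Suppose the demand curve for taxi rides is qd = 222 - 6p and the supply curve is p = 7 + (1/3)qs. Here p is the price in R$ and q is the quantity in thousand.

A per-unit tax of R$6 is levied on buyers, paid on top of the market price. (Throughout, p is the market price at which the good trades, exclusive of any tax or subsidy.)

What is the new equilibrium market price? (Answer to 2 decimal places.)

Before the shock: 222 - 6p = 3p - 21 ⇒ 243 = 9p ⇒ p = 27, q = 60.
Since buyers pay the price plus the tax, the effective demand curve becomes qd = 186 - 6p.
Setting them equal: 186 - 6p = 3p - 21 → 207 = 9p, so p = 23 and q = 48.

23.00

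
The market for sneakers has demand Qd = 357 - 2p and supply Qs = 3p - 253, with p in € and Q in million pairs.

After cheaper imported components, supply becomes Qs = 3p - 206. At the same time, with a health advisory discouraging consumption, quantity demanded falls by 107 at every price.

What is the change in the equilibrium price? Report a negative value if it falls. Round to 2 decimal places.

-30.80

Solve the original market: 357 - 2p = 3p - 253, hence p = 122 and Q = 113.
With the change applied: demand Qd = 250 - 2p, supply Qs = 3p - 206.
Equate the new curves: 250 - 2p = 3p - 206, giving 456 = 5p, p = 91.2, Q = 67.6.
Δp = 91.2 − 122 = -30.80.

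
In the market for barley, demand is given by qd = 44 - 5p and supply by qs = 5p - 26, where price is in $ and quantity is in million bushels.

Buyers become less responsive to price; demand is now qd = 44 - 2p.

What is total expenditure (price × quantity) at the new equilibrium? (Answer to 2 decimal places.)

240.00

Before the shock: 44 - 5p = 5p - 26 ⇒ 70 = 10p ⇒ p = 7, q = 9.
The shock moves the curves to qd = 44 - 2p and qs = 5p - 26.
Clearing the new market: 44 - 2p = 5p - 26, so p = 10 and q = 24.
New expenditure = 10 × 24 = 240.00.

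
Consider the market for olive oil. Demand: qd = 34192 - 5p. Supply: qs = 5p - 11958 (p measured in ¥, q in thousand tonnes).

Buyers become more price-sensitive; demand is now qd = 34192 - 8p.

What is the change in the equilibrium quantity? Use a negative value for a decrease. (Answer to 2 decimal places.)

Original equilibrium: 34192 - 5p = 5p - 11958 gives 46150 = 10p, so p = 4615 and q = 11117.
With the change applied: demand qd = 34192 - 8p, supply qs = 5p - 11958.
Equate the new curves: 34192 - 8p = 5p - 11958, giving 46150 = 13p, p = 3550, q = 5792.
Δq = 5792 − 11117 = -5325.00.

-5325.00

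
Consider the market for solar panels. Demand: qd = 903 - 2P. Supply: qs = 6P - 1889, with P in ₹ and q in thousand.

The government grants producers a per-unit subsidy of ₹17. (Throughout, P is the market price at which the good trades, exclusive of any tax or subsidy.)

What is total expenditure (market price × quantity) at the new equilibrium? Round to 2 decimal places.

Original equilibrium: 903 - 2P = 6P - 1889 gives 2792 = 8P, so P = 349 and q = 205.
Since sellers receive the price plus the subsidy, the effective supply curve becomes qs = 6P - 1787.
Clearing the new market: 903 - 2P = 6P - 1787, so P = 336.25 and q = 230.5.
New expenditure = 336.25 × 230.5 = 77505.63.

77505.63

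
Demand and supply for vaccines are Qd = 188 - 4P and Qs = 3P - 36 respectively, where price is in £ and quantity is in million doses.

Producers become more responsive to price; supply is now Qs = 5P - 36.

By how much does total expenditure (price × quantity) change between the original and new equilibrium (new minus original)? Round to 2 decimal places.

+281.28

Solve the original market: 188 - 4P = 3P - 36, hence P = 32 and Q = 60.
The new curves are Qd = 188 - 4P (demand) and Qs = 5P - 36 (supply).
Clearing the new market: 188 - 4P = 5P - 36, so P = 224/9 ≈ 24.8889 and Q = 796/9 ≈ 88.4444.
Expenditure moves from 32×60 = 1920 to 24.8889×88.4444 = 2201.2840; change = +281.28.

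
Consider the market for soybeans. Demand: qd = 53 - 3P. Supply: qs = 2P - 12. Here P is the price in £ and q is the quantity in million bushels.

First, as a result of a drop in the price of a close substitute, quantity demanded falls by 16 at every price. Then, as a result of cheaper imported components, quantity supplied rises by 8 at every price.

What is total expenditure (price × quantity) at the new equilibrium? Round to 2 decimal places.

101.68

Initially, 53 - 3P = 2P - 12, so 65 = 5P and P = 13, q = 14.
After the shift, demand is qd = 37 - 3P and supply is qs = 2P - 4.
Equate the new curves: 37 - 3P = 2P - 4, giving 41 = 5P, P = 8.2, q = 12.4.
New expenditure = 8.2 × 12.4 = 101.68.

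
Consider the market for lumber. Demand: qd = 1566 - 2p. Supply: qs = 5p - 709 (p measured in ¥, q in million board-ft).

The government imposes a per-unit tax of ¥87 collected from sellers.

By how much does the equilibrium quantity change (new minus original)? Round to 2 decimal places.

Initially, 1566 - 2p = 5p - 709, so 2275 = 7p and p = 325, q = 916.
Since sellers keep the price net of the tax, the effective supply curve becomes qs = 5p - 1144.
Equate the new curves: 1566 - 2p = 5p - 1144, giving 2710 = 7p, p = 2710/7 ≈ 387.1429, q = 5542/7 ≈ 791.7143.
Δq = 791.7143 − 916 = -124.29.

-124.29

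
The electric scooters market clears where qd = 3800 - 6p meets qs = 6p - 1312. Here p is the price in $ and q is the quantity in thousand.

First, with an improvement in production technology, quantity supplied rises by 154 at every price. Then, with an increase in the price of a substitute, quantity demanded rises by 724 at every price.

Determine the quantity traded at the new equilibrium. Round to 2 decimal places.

1683.00

Initially, 3800 - 6p = 6p - 1312, so 5112 = 12p and p = 426, q = 1244.
The shock moves the curves to qd = 4524 - 6p and qs = 6p - 1158.
New equilibrium: 4524 - 6p = 6p - 1158 ⇒ 5682 = 12p ⇒ p = 473.5, q = 1683.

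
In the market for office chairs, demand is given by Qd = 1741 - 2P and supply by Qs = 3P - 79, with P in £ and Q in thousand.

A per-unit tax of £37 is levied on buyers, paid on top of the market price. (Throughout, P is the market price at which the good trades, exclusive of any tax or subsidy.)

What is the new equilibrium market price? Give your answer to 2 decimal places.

Original equilibrium: 1741 - 2P = 3P - 79 gives 1820 = 5P, so P = 364 and Q = 1013.
Since buyers pay the price plus the tax, the effective demand curve becomes Qd = 1667 - 2P.
New equilibrium: 1667 - 2P = 3P - 79 ⇒ 1746 = 5P ⇒ P = 349.2, Q = 968.6.

349.20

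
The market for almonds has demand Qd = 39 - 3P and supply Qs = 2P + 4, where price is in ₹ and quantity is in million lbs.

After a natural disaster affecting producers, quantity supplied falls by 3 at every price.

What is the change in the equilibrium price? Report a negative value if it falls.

+0.6

Solve the original market: 39 - 3P = 2P + 4, hence P = 7 and Q = 18.
The shock moves the curves to Qd = 39 - 3P and Qs = 2P + 1.
Equate the new curves: 39 - 3P = 2P + 1, giving 38 = 5P, P = 7.6, Q = 16.2.
ΔP = 7.6 − 7 = +0.6.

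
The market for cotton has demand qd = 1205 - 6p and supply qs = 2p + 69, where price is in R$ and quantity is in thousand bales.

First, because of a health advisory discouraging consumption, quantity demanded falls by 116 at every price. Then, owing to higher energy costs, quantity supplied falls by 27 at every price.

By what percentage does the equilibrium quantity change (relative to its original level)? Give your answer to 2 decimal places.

Solve the original market: 1205 - 6p = 2p + 69, hence p = 142 and q = 353.
The shock moves the curves to qd = 1089 - 6p and qs = 2p + 42.
Equate the new curves: 1089 - 6p = 2p + 42, giving 1047 = 8p, p = 130.875, q = 303.75.
%Δq = (303.75 − 353) / 353 × 100 = -13.95%.

-13.95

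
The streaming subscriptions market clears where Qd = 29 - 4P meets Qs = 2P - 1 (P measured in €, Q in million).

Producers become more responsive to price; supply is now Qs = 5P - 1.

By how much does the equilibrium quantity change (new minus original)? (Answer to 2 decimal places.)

Original equilibrium: 29 - 4P = 2P - 1 gives 30 = 6P, so P = 5 and Q = 9.
The shock moves the curves to Qd = 29 - 4P and Qs = 5P - 1.
Clearing the new market: 29 - 4P = 5P - 1, so P = 10/3 ≈ 3.3333 and Q = 47/3 ≈ 15.6667.
ΔQ = 15.6667 − 9 = +6.67.

+6.67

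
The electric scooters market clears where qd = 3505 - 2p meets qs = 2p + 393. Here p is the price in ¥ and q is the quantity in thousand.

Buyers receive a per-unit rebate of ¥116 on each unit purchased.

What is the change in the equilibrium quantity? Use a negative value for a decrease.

+116

Before the shock: 3505 - 2p = 2p + 393 ⇒ 3112 = 4p ⇒ p = 778, q = 1949.
Since buyers' out-of-pocket price is the market price minus the rebate, the effective demand curve becomes qd = 3737 - 2p.
Setting them equal: 3737 - 2p = 2p + 393 → 3344 = 4p, so p = 836 and q = 2065.
Δq = 2065 − 1949 = +116.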